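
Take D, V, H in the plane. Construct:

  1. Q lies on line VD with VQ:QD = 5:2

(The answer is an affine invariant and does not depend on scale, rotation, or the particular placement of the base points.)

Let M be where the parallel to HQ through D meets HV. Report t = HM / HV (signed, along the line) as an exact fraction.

t = -2/5

Set D = (0, 0), V = (1, 0), H = (0, 1); any affine frame gives the same invariant.
1. Q lies on line VD with VQ:QD = 5:2 ⇒ Q = (2/7, 0)
through D parallel to HQ: direction (2/7, -1); meets HV at M = (-2/5, 7/5)
M = H + t·(V−H) with t = -2/5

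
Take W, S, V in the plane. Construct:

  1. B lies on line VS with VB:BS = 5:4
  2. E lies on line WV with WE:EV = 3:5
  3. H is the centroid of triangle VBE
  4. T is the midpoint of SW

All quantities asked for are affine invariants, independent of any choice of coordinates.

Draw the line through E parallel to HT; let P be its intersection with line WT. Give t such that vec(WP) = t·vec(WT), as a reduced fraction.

t = 51/131

Assign W = (0, 0), S = (1, 0), V = (0, 1) — the answer is frame-independent, so this choice is without loss of generality.
1. B lies on line VS with VB:BS = 5:4 ⇒ B = (5/9, 4/9)
2. E lies on line WV with WE:EV = 3:5 ⇒ E = (0, 3/8)
3. H is the centroid of triangle VBE ⇒ H = (5/27, 131/216)
4. T is the midpoint of SW ⇒ T = (1/2, 0)
through E parallel to HT: direction (17/54, -131/216); meets WT at P = (51/262, 0)
P = W + t·(T−W) with t = 51/131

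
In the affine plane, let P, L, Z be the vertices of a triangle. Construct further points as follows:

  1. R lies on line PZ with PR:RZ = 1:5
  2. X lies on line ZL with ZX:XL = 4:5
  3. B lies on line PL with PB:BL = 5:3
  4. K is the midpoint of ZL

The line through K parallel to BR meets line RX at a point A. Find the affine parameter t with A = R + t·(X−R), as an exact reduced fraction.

t = 126/137

Assign P = (0, 0), L = (1, 0), Z = (0, 1) — the answer is frame-independent, so this choice is without loss of generality.
1. R lies on line PZ with PR:RZ = 1:5 ⇒ R = (0, 1/6)
2. X lies on line ZL with ZX:XL = 4:5 ⇒ X = (4/9, 5/9)
3. B lies on line PL with PB:BL = 5:3 ⇒ B = (5/8, 0)
4. K is the midpoint of ZL ⇒ K = (1/2, 1/2)
through K parallel to BR: direction (-5/8, 1/6); meets RX at A = (56/137, 431/822)
A = R + t·(X−R) with t = 126/137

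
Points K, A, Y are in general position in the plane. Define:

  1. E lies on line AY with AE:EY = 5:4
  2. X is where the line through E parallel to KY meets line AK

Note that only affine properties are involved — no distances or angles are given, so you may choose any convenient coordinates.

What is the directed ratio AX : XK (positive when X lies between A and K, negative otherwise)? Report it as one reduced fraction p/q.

AX:XK = 5/4

Work in coordinates with K = (0, 0), A = (1, 0), Y = (0, 1).
1. E lies on line AY with AE:EY = 5:4 ⇒ E = (4/9, 5/9)
2. X is where the line through E parallel to KY meets line AK ⇒ X = (4/9, 0)
X = A + t·(K−A) with t = 5/9, so AX:XK = t:(1−t) = 5/9:4/9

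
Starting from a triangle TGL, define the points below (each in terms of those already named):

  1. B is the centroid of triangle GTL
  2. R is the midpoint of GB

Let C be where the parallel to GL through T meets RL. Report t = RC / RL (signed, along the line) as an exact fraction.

t = -5

Set T = (0, 0), G = (1, 0), L = (0, 1); any affine frame gives the same invariant.
1. B is the centroid of triangle GTL ⇒ B = (1/3, 1/3)
2. R is the midpoint of GB ⇒ R = (2/3, 1/6)
through T parallel to GL: direction (-1, 1); meets RL at C = (4, -4)
C = R + t·(L−R) with t = -5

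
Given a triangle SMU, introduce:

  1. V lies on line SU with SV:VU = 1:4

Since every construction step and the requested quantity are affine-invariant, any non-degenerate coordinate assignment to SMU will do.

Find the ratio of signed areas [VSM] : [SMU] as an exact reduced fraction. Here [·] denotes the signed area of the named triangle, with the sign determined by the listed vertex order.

[VSM]:[SMU] = 1/5

Assign S = (0, 0), M = (1, 0), U = (0, 1) — the answer is frame-independent, so this choice is without loss of generality.
1. V lies on line SU with SV:VU = 1:4 ⇒ V = (0, 1/5)
2·[VSM] = 1/5, 2·[SMU] = 1
[VSM]:[SMU] = 1/5:1 = 1/5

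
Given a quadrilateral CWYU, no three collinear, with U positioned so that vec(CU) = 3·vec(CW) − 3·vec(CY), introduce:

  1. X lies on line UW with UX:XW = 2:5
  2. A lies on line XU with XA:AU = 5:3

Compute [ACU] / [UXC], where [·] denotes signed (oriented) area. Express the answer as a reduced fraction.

[ACU]:[UXC] = 3/8

Assign C = (0, 0), W = (1, 0), Y = (0, 1), U = (3, -3) — the answer is frame-independent, so this choice is without loss of generality.
1. X lies on line UW with UX:XW = 2:5 ⇒ X = (17/7, -15/7)
2. A lies on line XU with XA:AU = 5:3 ⇒ A = (39/14, -75/28)
2·[ACU] = 9/28, 2·[UXC] = 6/7
[ACU]:[UXC] = 9/28:6/7 = 3/8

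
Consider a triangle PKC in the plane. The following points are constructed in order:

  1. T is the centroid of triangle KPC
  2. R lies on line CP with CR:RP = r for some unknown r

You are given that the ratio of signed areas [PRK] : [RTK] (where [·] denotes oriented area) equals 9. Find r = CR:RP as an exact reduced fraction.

Assign P = (0, 0), K = (1, 0), C = (0, 1) — the answer is frame-independent, so this choice is without loss of generality.
1. T is the centroid of triangle KPC ⇒ T = (1/3, 1/3)
2. With CR:RP = r, write λ = r/(r+1) so R = C + λ·(P−C); R is affine-linear in λ
Every point depending on R is an affine combination of R and λ-independent points, so each such coordinate is linear in λ; the λ² term in each signed area is a multiple of (P−C)×(P−C) = 0, so 2·[PRK] and 2·[RTK] are each linear in λ. Evaluating at λ=0 and λ=1:
  2·[PRK] = λ − 1,   2·[RTK] = -2/3·λ + 1/3
So [PRK]:[RTK] = (λ − 1) / (-2/3·λ + 1/3). Setting this equal to 9:
  λ − 1 = 9·(-2/3·λ + 1/3)  ⇒  λ = 4/7
Then r = λ/(1−λ) = (4/7)/(3/7) = 4/3. Check: with r = 4/3, R = (0, 3/7) and [PRK]:[RTK] = 9 as required.

r = 4/3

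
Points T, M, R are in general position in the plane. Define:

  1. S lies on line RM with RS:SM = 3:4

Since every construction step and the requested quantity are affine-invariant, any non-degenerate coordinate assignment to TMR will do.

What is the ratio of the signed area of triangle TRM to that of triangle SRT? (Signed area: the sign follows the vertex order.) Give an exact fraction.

Work in coordinates with T = (0, 0), M = (1, 0), R = (0, 1).
1. S lies on line RM with RS:SM = 3:4 ⇒ S = (3/7, 4/7)
2·[TRM] = -1, 2·[SRT] = 3/7
[TRM]:[SRT] = -1:3/7 = -7/3

[TRM]:[SRT] = -7/3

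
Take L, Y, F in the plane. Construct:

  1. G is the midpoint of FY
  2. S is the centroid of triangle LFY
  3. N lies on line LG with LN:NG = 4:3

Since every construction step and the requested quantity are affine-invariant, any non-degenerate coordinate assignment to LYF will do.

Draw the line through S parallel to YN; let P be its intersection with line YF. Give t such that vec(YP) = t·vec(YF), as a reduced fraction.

t = 1/9

Set L = (0, 0), Y = (1, 0), F = (0, 1); any affine frame gives the same invariant.
1. G is the midpoint of FY ⇒ G = (1/2, 1/2)
2. S is the centroid of triangle LFY ⇒ S = (1/3, 1/3)
3. N lies on line LG with LN:NG = 4:3 ⇒ N = (2/7, 2/7)
through S parallel to YN: direction (-5/7, 2/7); meets YF at P = (8/9, 1/9)
P = Y + t·(F−Y) with t = 1/9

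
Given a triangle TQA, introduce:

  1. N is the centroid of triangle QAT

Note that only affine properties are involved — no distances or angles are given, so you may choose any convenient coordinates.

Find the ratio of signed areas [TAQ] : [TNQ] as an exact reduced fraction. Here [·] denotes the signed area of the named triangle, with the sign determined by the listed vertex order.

[TAQ]:[TNQ] = 3

Choose coordinates T = (0, 0), Q = (1, 0), A = (0, 1).
1. N is the centroid of triangle QAT ⇒ N = (1/3, 1/3)
2·[TAQ] = -1, 2·[TNQ] = -1/3
[TAQ]:[TNQ] = -1:-1/3 = 3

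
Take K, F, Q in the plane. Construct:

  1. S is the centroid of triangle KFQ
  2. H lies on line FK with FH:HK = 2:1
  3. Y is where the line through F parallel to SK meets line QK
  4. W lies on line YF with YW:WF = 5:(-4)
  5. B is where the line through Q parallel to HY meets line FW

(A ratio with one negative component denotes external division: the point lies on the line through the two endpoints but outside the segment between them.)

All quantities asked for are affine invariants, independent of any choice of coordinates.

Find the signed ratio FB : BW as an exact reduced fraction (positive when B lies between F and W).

FB:BW = -1/3

Set K = (0, 0), F = (1, 0), Q = (0, 1); any affine frame gives the same invariant.
1. S is the centroid of triangle KFQ ⇒ S = (1/3, 1/3)
2. H lies on line FK with FH:HK = 2:1 ⇒ H = (1/3, 0)
3. Y is where the line through F parallel to SK meets line QK ⇒ Y = (0, -1)
4. W lies on line YF with YW:WF = 5:(-4) ⇒ W = (5, 4)
5. B is where the line through Q parallel to HY meets line FW ⇒ B = (-1, -2)
B = F + t·(W−F) with t = -1/2, so FB:BW = t:(1−t) = -1/2:3/2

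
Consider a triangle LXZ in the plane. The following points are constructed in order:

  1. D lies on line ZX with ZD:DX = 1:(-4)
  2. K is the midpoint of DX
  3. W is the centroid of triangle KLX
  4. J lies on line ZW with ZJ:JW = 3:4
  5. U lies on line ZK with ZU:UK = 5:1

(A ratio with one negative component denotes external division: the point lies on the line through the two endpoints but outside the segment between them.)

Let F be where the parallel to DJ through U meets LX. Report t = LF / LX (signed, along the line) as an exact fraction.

Assign L = (0, 0), X = (1, 0), Z = (0, 1) — the answer is frame-independent, so this choice is without loss of generality.
1. D lies on line ZX with ZD:DX = 1:(-4) ⇒ D = (-1/3, 4/3)
2. K is the midpoint of DX ⇒ K = (1/3, 2/3)
3. W is the centroid of triangle KLX ⇒ W = (4/9, 2/9)
4. J lies on line ZW with ZJ:JW = 3:4 ⇒ J = (4/21, 2/3)
5. U lies on line ZK with ZU:UK = 5:1 ⇒ U = (5/18, 13/18)
through U parallel to DJ: direction (11/21, -2/3); meets LX at F = (71/84, 0)
F = L + t·(X−L) with t = 71/84

t = 71/84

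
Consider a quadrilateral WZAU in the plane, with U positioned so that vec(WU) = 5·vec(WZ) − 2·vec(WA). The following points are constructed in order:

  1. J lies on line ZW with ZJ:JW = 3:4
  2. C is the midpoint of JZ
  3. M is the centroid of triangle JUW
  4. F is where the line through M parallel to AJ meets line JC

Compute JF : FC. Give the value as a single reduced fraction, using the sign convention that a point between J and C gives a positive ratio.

JF:FC = -38/29

Choose coordinates W = (0, 0), Z = (1, 0), A = (0, 1), U = (5, -2).
1. J lies on line ZW with ZJ:JW = 3:4 ⇒ J = (4/7, 0)
2. C is the midpoint of JZ ⇒ C = (11/14, 0)
3. M is the centroid of triangle JUW ⇒ M = (13/7, -2/3)
4. F is where the line through M parallel to AJ meets line JC ⇒ F = (31/21, 0)
F = J + t·(C−J) with t = 38/9, so JF:FC = t:(1−t) = 38/9:-29/9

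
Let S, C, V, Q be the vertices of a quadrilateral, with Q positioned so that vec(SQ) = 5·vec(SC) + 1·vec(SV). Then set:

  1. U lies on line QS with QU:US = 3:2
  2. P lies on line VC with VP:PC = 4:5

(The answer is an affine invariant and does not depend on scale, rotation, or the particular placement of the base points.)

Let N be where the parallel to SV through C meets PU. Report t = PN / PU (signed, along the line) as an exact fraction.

Work in coordinates with S = (0, 0), C = (1, 0), V = (0, 1), Q = (5, 1).
1. U lies on line QS with QU:US = 3:2 ⇒ U = (2, 2/5)
2. P lies on line VC with VP:PC = 4:5 ⇒ P = (4/9, 5/9)
through C parallel to SV: direction (0, 1); meets PU at N = (1, 1/2)
N = P + t·(U−P) with t = 5/14

t = 5/14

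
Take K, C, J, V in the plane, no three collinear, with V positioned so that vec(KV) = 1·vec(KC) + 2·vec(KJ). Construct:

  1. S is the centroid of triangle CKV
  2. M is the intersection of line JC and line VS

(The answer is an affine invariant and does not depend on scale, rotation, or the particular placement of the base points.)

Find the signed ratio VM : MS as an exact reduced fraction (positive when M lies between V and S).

Set K = (0, 0), C = (1, 0), J = (0, 1), V = (1, 2); any affine frame gives the same invariant.
1. S is the centroid of triangle CKV ⇒ S = (2/3, 2/3)
2. M is the intersection of line JC and line VS ⇒ M = (3/5, 2/5)
M = V + t·(S−V) with t = 6/5, so VM:MS = t:(1−t) = 6/5:-1/5

VM:MS = -6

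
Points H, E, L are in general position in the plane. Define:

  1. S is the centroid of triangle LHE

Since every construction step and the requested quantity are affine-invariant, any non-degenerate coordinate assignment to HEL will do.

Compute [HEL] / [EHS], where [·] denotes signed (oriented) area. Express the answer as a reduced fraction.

[HEL]:[EHS] = -3

Choose coordinates H = (0, 0), E = (1, 0), L = (0, 1).
1. S is the centroid of triangle LHE ⇒ S = (1/3, 1/3)
2·[HEL] = 1, 2·[EHS] = -1/3
[HEL]:[EHS] = 1:-1/3 = -3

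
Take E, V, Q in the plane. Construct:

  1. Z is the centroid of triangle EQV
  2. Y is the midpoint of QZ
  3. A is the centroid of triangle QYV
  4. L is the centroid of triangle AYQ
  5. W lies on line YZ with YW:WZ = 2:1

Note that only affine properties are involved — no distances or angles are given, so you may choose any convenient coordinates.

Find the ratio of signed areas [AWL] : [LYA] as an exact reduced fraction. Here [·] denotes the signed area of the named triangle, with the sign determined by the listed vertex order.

[AWL]:[LYA] = -7/3

Choose coordinates E = (0, 0), V = (1, 0), Q = (0, 1).
1. Z is the centroid of triangle EQV ⇒ Z = (1/3, 1/3)
2. Y is the midpoint of QZ ⇒ Y = (1/6, 2/3)
3. A is the centroid of triangle QYV ⇒ A = (7/18, 5/9)
4. L is the centroid of triangle AYQ ⇒ L = (5/27, 20/27)
5. W lies on line YZ with YW:WZ = 2:1 ⇒ W = (5/18, 4/9)
2·[AWL] = -7/162, 2·[LYA] = 1/54
[AWL]:[LYA] = -7/162:1/54 = -7/3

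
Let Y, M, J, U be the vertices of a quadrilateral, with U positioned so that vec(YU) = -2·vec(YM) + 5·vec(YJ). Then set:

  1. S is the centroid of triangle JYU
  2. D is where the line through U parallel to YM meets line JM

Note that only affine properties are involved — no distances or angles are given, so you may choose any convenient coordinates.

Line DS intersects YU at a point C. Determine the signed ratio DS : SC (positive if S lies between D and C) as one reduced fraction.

Set Y = (0, 0), M = (1, 0), J = (0, 1), U = (-2, 5); any affine frame gives the same invariant.
1. S is the centroid of triangle JYU ⇒ S = (-2/3, 2)
2. D is where the line through U parallel to YM meets line JM ⇒ D = (-4, 5)
line DS meets YU at C = (-7/8, 35/16)
S = D + t·(C−D) with t = 16/15, so DS:SC = 16/15:-1/15

DS:SC = -16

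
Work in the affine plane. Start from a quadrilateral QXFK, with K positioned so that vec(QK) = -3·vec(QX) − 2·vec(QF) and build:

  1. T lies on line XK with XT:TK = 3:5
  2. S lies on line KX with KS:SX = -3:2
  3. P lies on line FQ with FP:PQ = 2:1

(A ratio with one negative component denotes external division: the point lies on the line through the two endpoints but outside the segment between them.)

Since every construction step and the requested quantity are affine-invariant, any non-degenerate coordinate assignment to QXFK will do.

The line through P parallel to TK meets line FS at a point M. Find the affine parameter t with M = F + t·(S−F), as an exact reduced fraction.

Assign Q = (0, 0), X = (1, 0), F = (0, 1), K = (-3, -2) — the answer is frame-independent, so this choice is without loss of generality.
1. T lies on line XK with XT:TK = 3:5 ⇒ T = (-1/2, -3/4)
2. S lies on line KX with KS:SX = -3:2 ⇒ S = (9, 4)
3. P lies on line FQ with FP:PQ = 2:1 ⇒ P = (0, 1/3)
through P parallel to TK: direction (-5/2, -5/4); meets FS at M = (4, 7/3)
M = F + t·(S−F) with t = 4/9

t = 4/9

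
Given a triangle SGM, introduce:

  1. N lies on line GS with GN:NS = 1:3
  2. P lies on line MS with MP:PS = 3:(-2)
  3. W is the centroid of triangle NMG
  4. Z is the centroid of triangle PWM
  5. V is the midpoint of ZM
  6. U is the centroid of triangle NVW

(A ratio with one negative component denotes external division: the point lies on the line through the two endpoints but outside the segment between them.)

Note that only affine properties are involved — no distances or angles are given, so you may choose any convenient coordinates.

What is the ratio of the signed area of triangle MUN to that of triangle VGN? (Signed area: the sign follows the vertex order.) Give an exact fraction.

[MUN]:[VGN] = -20/21

Choose coordinates S = (0, 0), G = (1, 0), M = (0, 1).
1. N lies on line GS with GN:NS = 1:3 ⇒ N = (3/4, 0)
2. P lies on line MS with MP:PS = 3:(-2) ⇒ P = (0, -2)
3. W is the centroid of triangle NMG ⇒ W = (7/12, 1/3)
4. Z is the centroid of triangle PWM ⇒ Z = (7/36, -2/9)
5. V is the midpoint of ZM ⇒ V = (7/72, 7/18)
6. U is the centroid of triangle NVW ⇒ U = (103/216, 13/54)
2·[MUN] = 5/54, 2·[VGN] = -7/72
[MUN]:[VGN] = 5/54:-7/72 = -20/21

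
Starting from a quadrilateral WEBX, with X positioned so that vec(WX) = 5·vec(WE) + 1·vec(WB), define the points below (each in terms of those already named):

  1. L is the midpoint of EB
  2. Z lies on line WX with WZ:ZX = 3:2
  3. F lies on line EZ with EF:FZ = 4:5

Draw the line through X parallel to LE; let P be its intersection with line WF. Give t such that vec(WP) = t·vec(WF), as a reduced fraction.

Choose coordinates W = (0, 0), E = (1, 0), B = (0, 1), X = (5, 1).
1. L is the midpoint of EB ⇒ L = (1/2, 1/2)
2. Z lies on line WX with WZ:ZX = 3:2 ⇒ Z = (3, 3/5)
3. F lies on line EZ with EF:FZ = 4:5 ⇒ F = (17/9, 4/15)
through X parallel to LE: direction (1/2, -1/2); meets WF at P = (510/97, 72/97)
P = W + t·(F−W) with t = 270/97

t = 270/97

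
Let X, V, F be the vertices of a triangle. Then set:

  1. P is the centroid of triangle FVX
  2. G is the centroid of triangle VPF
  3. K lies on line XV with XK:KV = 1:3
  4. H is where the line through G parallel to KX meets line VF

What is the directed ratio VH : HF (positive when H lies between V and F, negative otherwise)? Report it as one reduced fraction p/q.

VH:HF = 4/5

Assign X = (0, 0), V = (1, 0), F = (0, 1) — the answer is frame-independent, so this choice is without loss of generality.
1. P is the centroid of triangle FVX ⇒ P = (1/3, 1/3)
2. G is the centroid of triangle VPF ⇒ G = (4/9, 4/9)
3. K lies on line XV with XK:KV = 1:3 ⇒ K = (1/4, 0)
4. H is where the line through G parallel to KX meets line VF ⇒ H = (5/9, 4/9)
H = V + t·(F−V) with t = 4/9, so VH:HF = t:(1−t) = 4/9:5/9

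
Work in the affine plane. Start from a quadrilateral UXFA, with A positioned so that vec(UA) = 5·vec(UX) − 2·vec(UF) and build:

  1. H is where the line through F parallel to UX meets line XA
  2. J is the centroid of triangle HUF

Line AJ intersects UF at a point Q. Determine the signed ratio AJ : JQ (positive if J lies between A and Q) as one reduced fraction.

Assign U = (0, 0), X = (1, 0), F = (0, 1), A = (5, -2) — the answer is frame-independent, so this choice is without loss of generality.
1. H is where the line through F parallel to UX meets line XA ⇒ H = (-1, 1)
2. J is the centroid of triangle HUF ⇒ J = (-1/3, 2/3)
line AJ meets UF at Q = (0, 1/2)
J = A + t·(Q−A) with t = 16/15, so AJ:JQ = 16/15:-1/15

AJ:JQ = -16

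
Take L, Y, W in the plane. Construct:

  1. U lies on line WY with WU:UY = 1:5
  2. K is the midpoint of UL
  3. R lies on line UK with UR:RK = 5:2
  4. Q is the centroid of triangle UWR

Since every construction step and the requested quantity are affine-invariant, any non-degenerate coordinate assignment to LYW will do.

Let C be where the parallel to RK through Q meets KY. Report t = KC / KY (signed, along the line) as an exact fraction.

Work in coordinates with L = (0, 0), Y = (1, 0), W = (0, 1).
1. U lies on line WY with WU:UY = 1:5 ⇒ U = (1/6, 5/6)
2. K is the midpoint of UL ⇒ K = (1/12, 5/12)
3. R lies on line UK with UR:RK = 5:2 ⇒ R = (3/28, 15/28)
4. Q is the centroid of triangle UWR ⇒ Q = (23/252, 199/252)
through Q parallel to RK: direction (-1/42, -5/42); meets KY at C = (1/45, 4/9)
C = K + t·(Y−K) with t = -1/15

t = -1/15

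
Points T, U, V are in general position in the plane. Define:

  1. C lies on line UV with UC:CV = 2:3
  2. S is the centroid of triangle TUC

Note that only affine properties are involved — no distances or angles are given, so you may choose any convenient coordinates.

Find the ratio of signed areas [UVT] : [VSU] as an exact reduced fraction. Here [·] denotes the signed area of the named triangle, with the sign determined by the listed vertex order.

[UVT]:[VSU] = 3

Assign T = (0, 0), U = (1, 0), V = (0, 1) — the answer is frame-independent, so this choice is without loss of generality.
1. C lies on line UV with UC:CV = 2:3 ⇒ C = (3/5, 2/5)
2. S is the centroid of triangle TUC ⇒ S = (8/15, 2/15)
2·[UVT] = 1, 2·[VSU] = 1/3
[UVT]:[VSU] = 1:1/3 = 3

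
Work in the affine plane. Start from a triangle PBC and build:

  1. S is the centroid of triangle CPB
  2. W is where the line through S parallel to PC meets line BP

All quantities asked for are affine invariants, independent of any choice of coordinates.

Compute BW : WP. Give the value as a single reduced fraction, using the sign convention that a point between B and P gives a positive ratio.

BW:WP = 2

Assign P = (0, 0), B = (1, 0), C = (0, 1) — the answer is frame-independent, so this choice is without loss of generality.
1. S is the centroid of triangle CPB ⇒ S = (1/3, 1/3)
2. W is where the line through S parallel to PC meets line BP ⇒ W = (1/3, 0)
W = B + t·(P−B) with t = 2/3, so BW:WP = t:(1−t) = 2/3:1/3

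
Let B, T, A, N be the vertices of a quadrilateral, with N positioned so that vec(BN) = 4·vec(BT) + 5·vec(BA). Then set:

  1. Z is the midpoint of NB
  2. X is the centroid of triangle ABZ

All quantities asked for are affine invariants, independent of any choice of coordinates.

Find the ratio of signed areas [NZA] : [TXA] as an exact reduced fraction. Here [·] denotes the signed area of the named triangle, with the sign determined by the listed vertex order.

[NZA]:[TXA] = -12/5

Assign B = (0, 0), T = (1, 0), A = (0, 1), N = (4, 5) — the answer is frame-independent, so this choice is without loss of generality.
1. Z is the midpoint of NB ⇒ Z = (2, 5/2)
2. X is the centroid of triangle ABZ ⇒ X = (2/3, 7/6)
2·[NZA] = -2, 2·[TXA] = 5/6
[NZA]:[TXA] = -2:5/6 = -12/5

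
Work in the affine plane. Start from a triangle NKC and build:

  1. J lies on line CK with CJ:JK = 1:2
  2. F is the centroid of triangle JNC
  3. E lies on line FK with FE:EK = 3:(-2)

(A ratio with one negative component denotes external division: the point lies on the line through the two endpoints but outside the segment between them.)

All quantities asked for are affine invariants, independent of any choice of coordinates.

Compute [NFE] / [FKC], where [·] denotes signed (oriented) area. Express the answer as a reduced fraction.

[NFE]:[FKC] = -5

Set N = (0, 0), K = (1, 0), C = (0, 1); any affine frame gives the same invariant.
1. J lies on line CK with CJ:JK = 1:2 ⇒ J = (1/3, 2/3)
2. F is the centroid of triangle JNC ⇒ F = (1/9, 5/9)
3. E lies on line FK with FE:EK = 3:(-2) ⇒ E = (25/9, -10/9)
2·[NFE] = -5/3, 2·[FKC] = 1/3
[NFE]:[FKC] = -5/3:1/3 = -5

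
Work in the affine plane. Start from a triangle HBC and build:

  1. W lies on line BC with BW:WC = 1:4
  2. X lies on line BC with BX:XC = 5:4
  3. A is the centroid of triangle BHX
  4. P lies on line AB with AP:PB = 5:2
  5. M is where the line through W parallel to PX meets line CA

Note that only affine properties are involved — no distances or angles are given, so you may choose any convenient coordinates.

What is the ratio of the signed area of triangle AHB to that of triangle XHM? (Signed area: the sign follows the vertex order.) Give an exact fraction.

[AHB]:[XHM] = -25/132

Assign H = (0, 0), B = (1, 0), C = (0, 1) — the answer is frame-independent, so this choice is without loss of generality.
1. W lies on line BC with BW:WC = 1:4 ⇒ W = (4/5, 1/5)
2. X lies on line BC with BX:XC = 5:4 ⇒ X = (4/9, 5/9)
3. A is the centroid of triangle BHX ⇒ A = (13/27, 5/27)
4. P lies on line AB with AP:PB = 5:2 ⇒ P = (23/27, 10/189)
5. M is where the line through W parallel to PX meets line CA ⇒ M = (-104/255, 431/255)
2·[AHB] = 5/27, 2·[XHM] = -44/45
[AHB]:[XHM] = 5/27:-44/45 = -25/132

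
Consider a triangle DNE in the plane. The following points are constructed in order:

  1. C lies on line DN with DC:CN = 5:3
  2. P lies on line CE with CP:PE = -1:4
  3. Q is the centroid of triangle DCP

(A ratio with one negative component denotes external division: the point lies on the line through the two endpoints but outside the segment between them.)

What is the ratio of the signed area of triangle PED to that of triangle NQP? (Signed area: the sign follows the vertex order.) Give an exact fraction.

[PED]:[NQP] = 60/11

Choose coordinates D = (0, 0), N = (1, 0), E = (0, 1).
1. C lies on line DN with DC:CN = 5:3 ⇒ C = (5/8, 0)
2. P lies on line CE with CP:PE = -1:4 ⇒ P = (5/6, -1/3)
3. Q is the centroid of triangle DCP ⇒ Q = (35/72, -1/9)
2·[PED] = 5/6, 2·[NQP] = 11/72
[PED]:[NQP] = 5/6:11/72 = 60/11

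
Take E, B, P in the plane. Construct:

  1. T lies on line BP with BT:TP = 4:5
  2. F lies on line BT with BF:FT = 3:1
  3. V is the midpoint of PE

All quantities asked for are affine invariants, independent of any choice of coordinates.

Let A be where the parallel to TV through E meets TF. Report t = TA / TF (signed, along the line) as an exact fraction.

t = 5

Work in coordinates with E = (0, 0), B = (1, 0), P = (0, 1).
1. T lies on line BP with BT:TP = 4:5 ⇒ T = (5/9, 4/9)
2. F lies on line BT with BF:FT = 3:1 ⇒ F = (2/3, 1/3)
3. V is the midpoint of PE ⇒ V = (0, 1/2)
through E parallel to TV: direction (-5/9, 1/18); meets TF at A = (10/9, -1/9)
A = T + t·(F−T) with t = 5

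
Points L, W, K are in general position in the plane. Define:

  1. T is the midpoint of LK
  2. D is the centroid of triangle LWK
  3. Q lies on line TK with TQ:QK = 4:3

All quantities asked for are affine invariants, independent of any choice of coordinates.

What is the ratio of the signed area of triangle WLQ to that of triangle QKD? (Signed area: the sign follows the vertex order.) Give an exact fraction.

[WLQ]:[QKD] = 11

Choose coordinates L = (0, 0), W = (1, 0), K = (0, 1).
1. T is the midpoint of LK ⇒ T = (0, 1/2)
2. D is the centroid of triangle LWK ⇒ D = (1/3, 1/3)
3. Q lies on line TK with TQ:QK = 4:3 ⇒ Q = (0, 11/14)
2·[WLQ] = -11/14, 2·[QKD] = -1/14
[WLQ]:[QKD] = -11/14:-1/14 = 11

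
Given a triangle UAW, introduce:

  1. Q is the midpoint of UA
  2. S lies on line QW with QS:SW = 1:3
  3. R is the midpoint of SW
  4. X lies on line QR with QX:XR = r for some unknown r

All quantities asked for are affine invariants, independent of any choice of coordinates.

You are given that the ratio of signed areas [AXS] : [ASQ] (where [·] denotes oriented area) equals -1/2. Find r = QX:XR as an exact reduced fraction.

r = 1/4

Work in coordinates with U = (0, 0), A = (1, 0), W = (0, 1).
1. Q is the midpoint of UA ⇒ Q = (1/2, 0)
2. S lies on line QW with QS:SW = 1:3 ⇒ S = (3/8, 1/4)
3. R is the midpoint of SW ⇒ R = (3/16, 5/8)
4. With QX:XR = r, write λ = r/(r+1) so X = Q + λ·(R−Q); X is affine-linear in λ
Every point depending on X is an affine combination of X and λ-independent points, so each such coordinate is linear in λ; the λ² term in each signed area is a multiple of (R−Q)×(R−Q) = 0, so 2·[AXS] and 2·[ASQ] are each linear in λ. Evaluating at λ=0 and λ=1:
  2·[AXS] = 5/16·λ − 1/8,   2·[ASQ] = 1/8
So [AXS]:[ASQ] = (5/16·λ − 1/8) / (1/8). Setting this equal to -1/2:
  5/16·λ − 1/8 = -1/2·(1/8)  ⇒  λ = 1/5
Then r = λ/(1−λ) = (1/5)/(4/5) = 1/4. Check: with r = 1/4, X = (7/16, 1/8) and [AXS]:[ASQ] = -1/2 as required.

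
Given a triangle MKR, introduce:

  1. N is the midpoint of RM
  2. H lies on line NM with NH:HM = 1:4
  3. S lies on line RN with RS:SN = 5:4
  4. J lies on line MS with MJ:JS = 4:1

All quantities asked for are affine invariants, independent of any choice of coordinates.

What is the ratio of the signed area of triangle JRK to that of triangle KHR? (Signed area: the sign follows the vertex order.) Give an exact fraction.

Work in coordinates with M = (0, 0), K = (1, 0), R = (0, 1).
1. N is the midpoint of RM ⇒ N = (0, 1/2)
2. H lies on line NM with NH:HM = 1:4 ⇒ H = (0, 2/5)
3. S lies on line RN with RS:SN = 5:4 ⇒ S = (0, 13/18)
4. J lies on line MS with MJ:JS = 4:1 ⇒ J = (0, 26/45)
2·[JRK] = -19/45, 2·[KHR] = -3/5
[JRK]:[KHR] = -19/45:-3/5 = 19/27

[JRK]:[KHR] = 19/27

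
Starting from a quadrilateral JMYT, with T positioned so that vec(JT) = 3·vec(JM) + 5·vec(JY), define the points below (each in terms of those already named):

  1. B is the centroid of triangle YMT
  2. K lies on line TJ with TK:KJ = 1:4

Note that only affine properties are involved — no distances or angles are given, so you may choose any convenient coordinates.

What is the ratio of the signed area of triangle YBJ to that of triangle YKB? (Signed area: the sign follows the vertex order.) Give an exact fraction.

Assign J = (0, 0), M = (1, 0), Y = (0, 1), T = (3, 5) — the answer is frame-independent, so this choice is without loss of generality.
1. B is the centroid of triangle YMT ⇒ B = (4/3, 2)
2. K lies on line TJ with TK:KJ = 1:4 ⇒ K = (12/5, 4)
2·[YBJ] = -4/3, 2·[YKB] = -8/5
[YBJ]:[YKB] = -4/3:-8/5 = 5/6

[YBJ]:[YKB] = 5/6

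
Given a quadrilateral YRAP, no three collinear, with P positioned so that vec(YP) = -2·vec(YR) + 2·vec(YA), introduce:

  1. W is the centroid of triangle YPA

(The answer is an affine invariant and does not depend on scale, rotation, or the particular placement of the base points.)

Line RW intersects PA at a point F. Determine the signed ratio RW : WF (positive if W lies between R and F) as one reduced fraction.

Choose coordinates Y = (0, 0), R = (1, 0), A = (0, 1), P = (-2, 2).
1. W is the centroid of triangle YPA ⇒ W = (-2/3, 1)
line RW meets PA at F = (-4, 3)
W = R + t·(F−R) with t = 1/3, so RW:WF = 1/3:2/3

RW:WF = 1/2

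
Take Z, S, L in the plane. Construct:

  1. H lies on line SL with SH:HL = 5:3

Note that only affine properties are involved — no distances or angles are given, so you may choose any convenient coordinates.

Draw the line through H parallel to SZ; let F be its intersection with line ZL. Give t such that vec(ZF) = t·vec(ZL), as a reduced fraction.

t = 5/8

Work in coordinates with Z = (0, 0), S = (1, 0), L = (0, 1).
1. H lies on line SL with SH:HL = 5:3 ⇒ H = (3/8, 5/8)
through H parallel to SZ: direction (-1, 0); meets ZL at F = (0, 5/8)
F = Z + t·(L−Z) with t = 5/8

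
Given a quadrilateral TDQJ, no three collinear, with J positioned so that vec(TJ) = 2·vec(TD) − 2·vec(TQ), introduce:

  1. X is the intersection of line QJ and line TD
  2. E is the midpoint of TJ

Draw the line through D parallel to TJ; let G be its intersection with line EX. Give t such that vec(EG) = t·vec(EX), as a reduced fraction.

t = 3/2

Work in coordinates with T = (0, 0), D = (1, 0), Q = (0, 1), J = (2, -2).
1. X is the intersection of line QJ and line TD ⇒ X = (2/3, 0)
2. E is the midpoint of TJ ⇒ E = (1, -1)
through D parallel to TJ: direction (2, -2); meets EX at G = (1/2, 1/2)
G = E + t·(X−E) with t = 3/2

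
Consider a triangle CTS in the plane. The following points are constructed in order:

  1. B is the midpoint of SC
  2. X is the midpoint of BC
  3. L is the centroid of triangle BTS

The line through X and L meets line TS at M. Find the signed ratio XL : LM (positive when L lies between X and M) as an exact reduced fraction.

XL:LM = 7/2

Choose coordinates C = (0, 0), T = (1, 0), S = (0, 1).
1. B is the midpoint of SC ⇒ B = (0, 1/2)
2. X is the midpoint of BC ⇒ X = (0, 1/4)
3. L is the centroid of triangle BTS ⇒ L = (1/3, 1/2)
line XL meets TS at M = (3/7, 4/7)
L = X + t·(M−X) with t = 7/9, so XL:LM = 7/9:2/9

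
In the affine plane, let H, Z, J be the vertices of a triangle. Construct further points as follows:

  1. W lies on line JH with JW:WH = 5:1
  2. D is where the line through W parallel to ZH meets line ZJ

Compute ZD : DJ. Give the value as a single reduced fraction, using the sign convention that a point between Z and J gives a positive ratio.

Assign H = (0, 0), Z = (1, 0), J = (0, 1) — the answer is frame-independent, so this choice is without loss of generality.
1. W lies on line JH with JW:WH = 5:1 ⇒ W = (0, 1/6)
2. D is where the line through W parallel to ZH meets line ZJ ⇒ D = (5/6, 1/6)
D = Z + t·(J−Z) with t = 1/6, so ZD:DJ = t:(1−t) = 1/6:5/6

ZD:DJ = 1/5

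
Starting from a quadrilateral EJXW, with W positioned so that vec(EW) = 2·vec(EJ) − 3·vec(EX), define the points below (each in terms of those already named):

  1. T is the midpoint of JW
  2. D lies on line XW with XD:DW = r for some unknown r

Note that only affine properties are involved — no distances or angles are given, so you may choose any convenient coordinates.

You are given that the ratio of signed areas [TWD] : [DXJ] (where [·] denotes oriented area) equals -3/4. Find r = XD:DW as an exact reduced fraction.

r = -2/3

Work in coordinates with E = (0, 0), J = (1, 0), X = (0, 1), W = (2, -3).
1. T is the midpoint of JW ⇒ T = (3/2, -3/2)
2. With XD:DW = r, write λ = r/(r+1) so D = X + λ·(W−X); D is affine-linear in λ
Every point depending on D is an affine combination of D and λ-independent points, so each such coordinate is linear in λ; the λ² term in each signed area is a multiple of (W−X)×(W−X) = 0, so 2·[TWD] and 2·[DXJ] are each linear in λ. Evaluating at λ=0 and λ=1:
  2·[TWD] = λ − 1,   2·[DXJ] = -2·λ
So [TWD]:[DXJ] = (λ − 1) / (-2·λ). Setting this equal to -3/4:
  λ − 1 = -3/4·(-2·λ)  ⇒  λ = -2
Then r = λ/(1−λ) = (-2)/(3) = -2/3. Check: with r = -2/3, D = (-4, 9) and [TWD]:[DXJ] = -3/4 as required.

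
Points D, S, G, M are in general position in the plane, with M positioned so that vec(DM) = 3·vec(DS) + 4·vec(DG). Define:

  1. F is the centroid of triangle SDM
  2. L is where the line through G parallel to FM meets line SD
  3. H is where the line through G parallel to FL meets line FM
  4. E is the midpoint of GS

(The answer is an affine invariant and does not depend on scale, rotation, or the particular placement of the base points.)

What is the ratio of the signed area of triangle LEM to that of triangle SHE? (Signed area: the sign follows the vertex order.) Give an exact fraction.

[LEM]:[SHE] = 129/79

Assign D = (0, 0), S = (1, 0), G = (0, 1), M = (3, 4) — the answer is frame-independent, so this choice is without loss of generality.
1. F is the centroid of triangle SDM ⇒ F = (4/3, 4/3)
2. L is where the line through G parallel to FM meets line SD ⇒ L = (-5/8, 0)
3. H is where the line through G parallel to FL meets line FM ⇒ H = (47/24, 7/3)
4. E is the midpoint of GS ⇒ E = (1/2, 1/2)
2·[LEM] = 43/16, 2·[SHE] = 79/48
[LEM]:[SHE] = 43/16:79/48 = 129/79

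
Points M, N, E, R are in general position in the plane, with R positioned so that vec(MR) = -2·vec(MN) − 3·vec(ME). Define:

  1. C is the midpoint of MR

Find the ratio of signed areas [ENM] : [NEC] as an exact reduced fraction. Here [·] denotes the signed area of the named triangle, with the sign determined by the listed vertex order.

Set M = (0, 0), N = (1, 0), E = (0, 1), R = (-2, -3); any affine frame gives the same invariant.
1. C is the midpoint of MR ⇒ C = (-1, -3/2)
2·[ENM] = -1, 2·[NEC] = 7/2
[ENM]:[NEC] = -1:7/2 = -2/7

[ENM]:[NEC] = -2/7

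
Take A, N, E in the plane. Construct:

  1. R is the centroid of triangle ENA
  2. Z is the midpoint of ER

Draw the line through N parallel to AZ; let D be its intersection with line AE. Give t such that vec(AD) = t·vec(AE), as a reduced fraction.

t = -4

Choose coordinates A = (0, 0), N = (1, 0), E = (0, 1).
1. R is the centroid of triangle ENA ⇒ R = (1/3, 1/3)
2. Z is the midpoint of ER ⇒ Z = (1/6, 2/3)
through N parallel to AZ: direction (1/6, 2/3); meets AE at D = (0, -4)
D = A + t·(E−A) with t = -4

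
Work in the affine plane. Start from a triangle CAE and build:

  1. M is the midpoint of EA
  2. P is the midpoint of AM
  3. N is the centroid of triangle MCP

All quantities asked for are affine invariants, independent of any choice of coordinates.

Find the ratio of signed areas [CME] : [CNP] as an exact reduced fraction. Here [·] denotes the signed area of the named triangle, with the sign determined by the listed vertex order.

Set C = (0, 0), A = (1, 0), E = (0, 1); any affine frame gives the same invariant.
1. M is the midpoint of EA ⇒ M = (1/2, 1/2)
2. P is the midpoint of AM ⇒ P = (3/4, 1/4)
3. N is the centroid of triangle MCP ⇒ N = (5/12, 1/4)
2·[CME] = 1/2, 2·[CNP] = -1/12
[CME]:[CNP] = 1/2:-1/12 = -6

[CME]:[CNP] = -6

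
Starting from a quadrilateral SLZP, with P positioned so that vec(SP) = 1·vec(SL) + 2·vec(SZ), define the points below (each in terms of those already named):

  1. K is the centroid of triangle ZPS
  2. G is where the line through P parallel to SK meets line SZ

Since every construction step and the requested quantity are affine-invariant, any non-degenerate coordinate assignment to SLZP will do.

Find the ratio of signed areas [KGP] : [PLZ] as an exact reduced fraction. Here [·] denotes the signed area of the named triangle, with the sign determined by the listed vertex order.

[KGP]:[PLZ] = -1/2

Assign S = (0, 0), L = (1, 0), Z = (0, 1), P = (1, 2) — the answer is frame-independent, so this choice is without loss of generality.
1. K is the centroid of triangle ZPS ⇒ K = (1/3, 1)
2. G is where the line through P parallel to SK meets line SZ ⇒ G = (0, -1)
2·[KGP] = 1, 2·[PLZ] = -2
[KGP]:[PLZ] = 1:-2 = -1/2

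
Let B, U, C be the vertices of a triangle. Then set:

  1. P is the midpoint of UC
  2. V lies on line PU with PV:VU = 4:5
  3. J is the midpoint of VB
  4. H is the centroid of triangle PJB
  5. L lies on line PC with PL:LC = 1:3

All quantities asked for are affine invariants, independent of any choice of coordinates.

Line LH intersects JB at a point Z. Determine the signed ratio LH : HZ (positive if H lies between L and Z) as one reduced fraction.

LH:HZ = 59/16

Set B = (0, 0), U = (1, 0), C = (0, 1); any affine frame gives the same invariant.
1. P is the midpoint of UC ⇒ P = (1/2, 1/2)
2. V lies on line PU with PV:VU = 4:5 ⇒ V = (13/18, 5/18)
3. J is the midpoint of VB ⇒ J = (13/36, 5/36)
4. H is the centroid of triangle PJB ⇒ H = (31/108, 23/108)
5. L lies on line PC with PL:LC = 1:3 ⇒ L = (3/8, 5/8)
line LH meets JB at Z = (559/2124, 215/2124)
H = L + t·(Z−L) with t = 59/75, so LH:HZ = 59/75:16/75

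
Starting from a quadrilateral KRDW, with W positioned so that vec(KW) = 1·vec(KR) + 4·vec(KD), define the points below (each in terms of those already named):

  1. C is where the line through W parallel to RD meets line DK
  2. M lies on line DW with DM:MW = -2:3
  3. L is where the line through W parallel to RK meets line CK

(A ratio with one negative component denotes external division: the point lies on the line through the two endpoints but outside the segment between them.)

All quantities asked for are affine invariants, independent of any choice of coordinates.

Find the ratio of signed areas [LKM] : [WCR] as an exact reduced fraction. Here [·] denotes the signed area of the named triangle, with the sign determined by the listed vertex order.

[LKM]:[WCR] = -2

Choose coordinates K = (0, 0), R = (1, 0), D = (0, 1), W = (1, 4).
1. C is where the line through W parallel to RD meets line DK ⇒ C = (0, 5)
2. M lies on line DW with DM:MW = -2:3 ⇒ M = (-2, -5)
3. L is where the line through W parallel to RK meets line CK ⇒ L = (0, 4)
2·[LKM] = -8, 2·[WCR] = 4
[LKM]:[WCR] = -8:4 = -2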